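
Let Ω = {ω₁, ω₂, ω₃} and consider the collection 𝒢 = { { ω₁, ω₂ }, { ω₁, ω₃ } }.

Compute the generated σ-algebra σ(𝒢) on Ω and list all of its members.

Seed the family with 𝒢 together with ∅ and Ω: { ∅, { ω₁, ω₂ }, { ω₁, ω₃ }, Ω }.
Step 1: 2 new —
  { ω₂ }  = ᶜ of { ω₁, ω₃ }
  { ω₃ }  = ᶜ of { ω₁, ω₂ }
  — 6 sets.
Step 2 (1 new):
  { ω₂, ω₃ }  = { ω₃ } ∪ { ω₂ }
  — 7 sets.
Step 3. New:
  { ω₁ }  = ᶜ of { ω₂, ω₃ }
  — 8 sets.
Step 4: already closed under ᶜ and ∪.

σ(𝒢) = { ∅, { ω₁ }, { ω₂ }, { ω₃ }, { ω₁, ω₂ }, { ω₁, ω₃ }, { ω₂, ω₃ }, Ω }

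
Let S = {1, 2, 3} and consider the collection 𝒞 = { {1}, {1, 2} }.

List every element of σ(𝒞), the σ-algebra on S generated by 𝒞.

Begin from { {}, {1}, {1, 2}, S } (that is, 𝒞 plus ∅ and S).
Round 1: 2 new —
  {3}  = S∖{1, 2}
  {2, 3}  = S∖{1}
  — 6 sets.
Round 2 (1 new):
  {1, 3}  = {3} ∪ {1}
  — 7 sets.
Round 3: 1 new —
  {2}  = S∖{1, 3}
  — 8 sets.
After Round 4 the family is unchanged; done.

Hence σ(𝒞) has 8 members: { {}, {1}, {2}, {3}, {1, 2}, {1, 3}, {2, 3}, S }.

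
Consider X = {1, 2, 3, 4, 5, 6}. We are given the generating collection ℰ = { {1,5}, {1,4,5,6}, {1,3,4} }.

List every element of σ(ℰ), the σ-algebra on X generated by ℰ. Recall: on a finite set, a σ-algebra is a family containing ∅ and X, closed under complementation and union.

Seed the family with ℰ together with ∅ and X: { {}, {1,5}, {1,3,4}, {1,4,5,6}, X }.
Round 1: +5 →
  {2,3}  = X∖{1,4,5,6}
  {2,5,6}  = X∖{1,3,4}
  {1,3,4,5}  = {1,3,4} ∪ {1,5}
  {2,3,4,6}  = X∖{1,5}
  {1,3,4,5,6}  = {1,3,4} ∪ {1,4,5,6}
Round 2. New:
  {2}  = X∖{1,3,4,5,6}
  {2,6}  = X∖{1,3,4,5}
  {1,2,3,4}  = {1,3,4} ∪ {2,3}
  {1,2,3,5}  = {2,3} ∪ {1,5}
  {1,2,5,6}  = {2,5,6} ∪ {1,5}
  {2,3,5,6}  = {2,5,6} ∪ {2,3}
  {1,2,3,4,5}  = {2,3} ∪ {1,3,4,5}
  {1,2,3,4,6}  = {1,3,4} ∪ {2,3,4,6}
  {1,2,4,5,6}  = {1,4,5,6} ∪ {2,5,6}
  {2,3,4,5,6}  = {2,5,6} ∪ {2,3,4,6}
Round 3 adds 11:
  {1}  = X∖{2,3,4,5,6}
  {3}  = X∖{1,2,4,5,6}
  {5}  = X∖{1,2,3,4,6}
  {6}  = X∖{1,2,3,4,5}
  {1,4}  = X∖{2,3,5,6}
  {3,4}  = X∖{1,2,5,6}
  {4,6}  = X∖{1,2,3,5}
  {5,6}  = X∖{1,2,3,4}
  {1,2,5}  = {2} ∪ {1,5}
  {2,3,6}  = {2,6} ∪ {2,3}
  {1,2,3,5,6}  = {1,5} ∪ {2,3,5,6}
Round 4: +27 →
  {4}  = X∖{1,2,3,5,6}
  {1,2}  = {2} ∪ {1}
  {1,3}  = {3} ∪ {1}
  {1,6}  = {6} ∪ {1}
  {2,5}  = {2} ∪ {5}
  {3,5}  = {5} ∪ {3}
  {3,6}  = {6} ∪ {3}
  {1,2,3}  = {2,3} ∪ {1}
  {1,2,4}  = {2} ∪ {1,4}
  {1,2,6}  = {2,6} ∪ {1}
  {1,3,5}  = {3} ∪ {1,5}
  {1,4,5}  = X∖{2,3,6}
  {1,4,6}  = {6} ∪ {1,4}
  {1,5,6}  = {5,6} ∪ {1,5}
  {2,3,4}  = {3,4} ∪ {2}
  {2,3,5}  = {5} ∪ {2,3}
  {2,4,6}  = {2} ∪ {4,6}
  {3,4,5}  = {3,4} ∪ {5}
  {3,4,6}  = X∖{1,2,5}
  {3,5,6}  = {5,6} ∪ {3}
  {4,5,6}  = {5,6} ∪ {4,6}
  {1,2,3,6}  = {2,3,6} ∪ {1}
  {1,2,4,5}  = {1,2,5} ∪ {1,4}
  {1,2,4,6}  = {2,6} ∪ {1,4}
  {1,3,4,6}  = {6} ∪ {1,3,4}
  {2,4,5,6}  = {2,5,6} ∪ {4,6}
  {3,4,5,6}  = {3,4} ∪ {5,6}
Round 5: +6 →
  {2,4}  = {2} ∪ {4}
  {4,5}  = X∖{1,2,3,6}
  {1,3,6}  = {1,6} ∪ {1,3}
  {2,4,5}  = {4} ∪ {2,5}
  {1,3,5,6}  = {1,6} ∪ {1,3,5}
  {2,3,4,5}  = X∖{1,6}
Round 6: no new sets; the family is a σ-algebra.

Hence σ(ℰ) has 64 members: { {}, {1}, {2}, {3}, {4}, {5}, {6}, {1,2}, {1,3}, {1,4}, {1,5}, {1,6}, {2,3}, {2,4}, {2,5}, {2,6}, {3,4}, {3,5}, {3,6}, {4,5}, {4,6}, {5,6}, {1,2,3}, {1,2,4}, {1,2,5}, {1,2,6}, {1,3,4}, {1,3,5}, {1,3,6}, {1,4,5}, {1,4,6}, {1,5,6}, {2,3,4}, {2,3,5}, {2,3,6}, {2,4,5}, {2,4,6}, {2,5,6}, {3,4,5}, {3,4,6}, {3,5,6}, {4,5,6}, {1,2,3,4}, {1,2,3,5}, {1,2,3,6}, {1,2,4,5}, {1,2,4,6}, {1,2,5,6}, {1,3,4,5}, {1,3,4,6}, {1,3,5,6}, {1,4,5,6}, {2,3,4,5}, {2,3,4,6}, {2,3,5,6}, {2,4,5,6}, {3,4,5,6}, {1,2,3,4,5}, {1,2,3,4,6}, {1,2,3,5,6}, {1,2,4,5,6}, {1,3,4,5,6}, {2,3,4,5,6}, X }.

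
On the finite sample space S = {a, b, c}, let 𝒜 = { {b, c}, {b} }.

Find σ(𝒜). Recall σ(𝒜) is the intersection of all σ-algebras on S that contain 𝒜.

Seed the family with 𝒜 together with ∅ and S: { {}, {b}, {b, c}, S }.
Step 1 adds 2:
  {a}  = S∖{b, c}
  {a, c}  = S∖{b}
  |family| = 6
Step 2: 1 new —
  {a, b}  = {b} ∪ {a}
  |family| = 7
Step 3: +1 →
  {c}  = S∖{a, b}
  |family| = 8
Step 4: stable.

Therefore σ(𝒜) = { {}, {a}, {b}, {c}, {a, b}, {a, c}, {b, c}, S } (|σ(𝒜)| = 8).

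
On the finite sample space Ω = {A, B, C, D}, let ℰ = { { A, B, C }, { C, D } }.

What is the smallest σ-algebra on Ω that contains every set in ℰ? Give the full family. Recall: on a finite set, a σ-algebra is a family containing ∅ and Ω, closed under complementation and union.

σ(ℰ) = { {}, { C }, { D }, { A, B }, { C, D }, { A, B, C }, { A, B, D }, Ω }

Check:
Take S₀ = ℰ ∪ {∅, Ω} = { {}, { C, D }, { A, B, C }, Ω }.
Round 1: +2 →
  { D }  = { A, B, C }ᶜ
  { A, B }  = { C, D }ᶜ
  (now 6)
Round 2: 1 new —
  { A, B, D }  = { A, B } ∪ { D }
  (now 7)
Round 3: 1 new —
  { C }  = { A, B, D }ᶜ
  (now 8)
Round 4: closed — nothing new.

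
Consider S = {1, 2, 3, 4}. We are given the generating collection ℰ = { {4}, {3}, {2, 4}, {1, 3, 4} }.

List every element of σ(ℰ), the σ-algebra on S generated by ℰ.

Answer: σ(ℰ) = { ∅, {1}, {2}, {3}, {4}, {1, 2}, {1, 3}, {1, 4}, {2, 3}, {2, 4}, {3, 4}, {1, 2, 3}, {1, 2, 4}, {1, 3, 4}, {2, 3, 4}, S }

Check:
Start: ℰ ∪ {∅, S} = { ∅, {3}, {4}, {2, 4}, {1, 3, 4}, S }.
Iteration 1: +6 →
  {2}  = ᶜ of {1, 3, 4}
  {1, 3}  = ᶜ of {2, 4}
  {3, 4}  = {3} ∪ {4}
  {1, 2, 3}  = ᶜ of {4}
  {1, 2, 4}  = ᶜ of {3}
  {2, 3, 4}  = {3} ∪ {2, 4}
  |family| = 12
Iteration 2 adds 3:
  {1}  = ᶜ of {2, 3, 4}
  {1, 2}  = ᶜ of {3, 4}
  {2, 3}  = {2} ∪ {3}
  |family| = 15
Iteration 3. New:
  {1, 4}  = ᶜ of {2, 3}
  |family| = 16
Iteration 4: closed — nothing new.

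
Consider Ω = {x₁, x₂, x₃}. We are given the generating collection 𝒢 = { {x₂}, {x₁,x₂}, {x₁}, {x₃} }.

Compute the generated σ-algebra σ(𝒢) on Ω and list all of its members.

Begin from { {}, {x₁}, {x₂}, {x₃}, {x₁,x₂}, Ω } (that is, 𝒢 plus ∅ and Ω).
Pass 1 (2 new):
  {x₁,x₃}  = Ω∖{x₂}
  {x₂,x₃}  = Ω∖{x₁}
  (now 8)
Pass 2: no new sets; the family is a σ-algebra.

Therefore σ(𝒢) = { {}, {x₁}, {x₂}, {x₃}, {x₁,x₂}, {x₁,x₃}, {x₂,x₃}, Ω } (|σ(𝒢)| = 8).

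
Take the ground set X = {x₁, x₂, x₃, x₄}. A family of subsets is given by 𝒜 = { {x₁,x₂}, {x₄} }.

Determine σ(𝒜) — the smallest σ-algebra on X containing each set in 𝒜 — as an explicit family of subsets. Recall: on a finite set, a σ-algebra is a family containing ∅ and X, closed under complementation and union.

Begin from { {}, {x₄}, {x₁,x₂}, X } (that is, 𝒜 plus ∅ and X).
Iteration 1: +3 →
  {x₃,x₄}  = ᶜ of {x₁,x₂}
  {x₁,x₂,x₃}  = ᶜ of {x₄}
  {x₁,x₂,x₄}  = {x₁,x₂} ∪ {x₄}
  |family| = 7
Iteration 2: 1 new —
  {x₃}  = ᶜ of {x₁,x₂,x₄}
  |family| = 8
Iteration 3: closed — nothing new.

Therefore σ(𝒜) = { {}, {x₃}, {x₄}, {x₁,x₂}, {x₃,x₄}, {x₁,x₂,x₃}, {x₁,x₂,x₄}, X } (|σ(𝒜)| = 8).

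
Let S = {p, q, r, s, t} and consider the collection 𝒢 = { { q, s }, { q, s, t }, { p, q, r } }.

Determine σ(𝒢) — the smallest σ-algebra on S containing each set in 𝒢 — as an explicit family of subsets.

Answer: σ(𝒢) = { {  }, { q }, { s }, { t }, { p, r }, { q, s }, { q, t }, { s, t }, { p, q, r }, { p, r, s }, { p, r, t }, { q, s, t }, { p, q, r, s }, { p, q, r, t }, { p, r, s, t }, S }

Working:
Begin from { {  }, { q, s }, { p, q, r }, { q, s, t }, S } (that is, 𝒢 plus ∅ and S).
Pass 1. New:
  { p, r }  = ᶜ of { q, s, t }
  { s, t }  = ᶜ of { p, q, r }
  { p, r, t }  = ᶜ of { q, s }
  { p, q, r, s }  = { p, q, r } ∪ { q, s }
Pass 2: +3 →
  { t }  = ᶜ of { p, q, r, s }
  { p, q, r, t }  = { p, q, r } ∪ { p, r, t }
  { p, r, s, t }  = { p, r, t } ∪ { s, t }
Pass 3: +2 →
  { q }  = ᶜ of { p, r, s, t }
  { s }  = ᶜ of { p, q, r, t }
Pass 4 (2 new):
  { q, t }  = { q } ∪ { t }
  { p, r, s }  = { p, r } ∪ { s }
Pass 5 adds nothing — fixpoint reached.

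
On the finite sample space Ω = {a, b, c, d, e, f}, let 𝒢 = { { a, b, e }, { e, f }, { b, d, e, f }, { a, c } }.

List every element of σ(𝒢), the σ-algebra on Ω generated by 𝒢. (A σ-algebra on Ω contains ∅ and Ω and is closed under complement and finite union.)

Seed the family with 𝒢 together with ∅ and Ω: { ∅, { a, c }, { e, f }, { a, b, e }, { b, d, e, f }, Ω }.
Round 1 adds 6:
  { c, d, f }  = Ω∖{ a, b, e }
  { a, b, c, d }  = Ω∖{ e, f }
  { a, b, c, e }  = { a, b, e } ∪ { a, c }
  { a, b, e, f }  = { a, b, e } ∪ { e, f }
  { a, c, e, f }  = { e, f } ∪ { a, c }
  { a, b, d, e, f }  = { a, b, e } ∪ { b, d, e, f }
  — 12 sets.
Round 2: +11 →
  { c }  = Ω∖{ a, b, d, e, f }
  { b, d }  = Ω∖{ a, c, e, f }
  { c, d }  = Ω∖{ a, b, e, f }
  { d, f }  = Ω∖{ a, b, c, e }
  { a, c, d, f }  = { a, c } ∪ { c, d, f }
  { c, d, e, f }  = { e, f } ∪ { c, d, f }
  { a, b, c, d, e }  = { a, b, e } ∪ { a, b, c, d }
  { a, b, c, d, f }  = { c, d, f } ∪ { a, b, c, d }
  { a, b, c, e, f }  = { a, c, e, f } ∪ { a, b, e }
  { a, c, d, e, f }  = { a, c, e, f } ∪ { c, d, f }
  { b, c, d, e, f }  = { b, d, e, f } ∪ { c, d, f }
  — 23 sets.
Round 3: 14 new —
  { a }  = Ω∖{ b, c, d, e, f }
  { b }  = Ω∖{ a, c, d, e, f }
  { d }  = Ω∖{ a, b, c, e, f }
  { e }  = Ω∖{ a, b, c, d, f }
  { f }  = Ω∖{ a, b, c, d, e }
  { a, b }  = Ω∖{ c, d, e, f }
  { b, e }  = Ω∖{ a, c, d, f }
  { a, c, d }  = { c, d } ∪ { a, c }
  { b, c, d }  = { c, d } ∪ { b, d }
  { b, d, f }  = { d, f } ∪ { b, d }
  { c, e, f }  = { e, f } ∪ { c }
  { d, e, f }  = { e, f } ∪ { d, f }
  { a, b, d, e }  = { b, d } ∪ { a, b, e }
  { b, c, d, f }  = { c, d, f } ∪ { b, d }
  — 37 sets.
Round 4 adds 24:
  { a, d }  = { a } ∪ { d }
  { a, e }  = Ω∖{ b, c, d, f }
  { a, f }  = { a } ∪ { f }
  { b, c }  = { b } ∪ { c }
  { b, f }  = { b } ∪ { f }
  { c, e }  = { e } ∪ { c }
  { c, f }  = Ω∖{ a, b, d, e }
  { d, e }  = { e } ∪ { d }
  { a, b, c }  = Ω∖{ d, e, f }
  { a, b, d }  = Ω∖{ c, e, f }
  { a, b, f }  = { a, b } ∪ { f }
  { a, c, e }  = Ω∖{ b, d, f }
  { a, c, f }  = { f } ∪ { a, c }
  { a, d, f }  = { a } ∪ { d, f }
  { a, e, f }  = Ω∖{ b, c, d }
  { b, c, e }  = { b, e } ∪ { c }
  { b, d, e }  = { b, e } ∪ { d }
  { b, e, f }  = Ω∖{ a, c, d }
  { c, d, e }  = { c, d } ∪ { e }
  { a, b, d, f }  = { b, d, f } ∪ { a, b }
  { a, c, d, e }  = { e } ∪ { a, c, d }
  { a, d, e, f }  = { a } ∪ { d, e, f }
  { b, c, d, e }  = { b, e } ∪ { c, d }
  { b, c, e, f }  = { b, e } ∪ { c, e, f }
  — 61 sets.
Round 5 (3 new):
  { a, d, e }  = { d, e } ∪ { a, d }
  { b, c, f }  = { b } ∪ { c, f }
  { a, b, c, f }  = Ω∖{ d, e }
  — 64 sets.
After Round 6 the family is unchanged; done.

|σ(𝒢)| = 64.  σ(𝒢) = { ∅, { a }, { b }, { c }, { d }, { e }, { f }, { a, b }, { a, c }, { a, d }, { a, e }, { a, f }, { b, c }, { b, d }, { b, e }, { b, f }, { c, d }, { c, e }, { c, f }, { d, e }, { d, f }, { e, f }, { a, b, c }, { a, b, d }, { a, b, e }, { a, b, f }, { a, c, d }, { a, c, e }, { a, c, f }, { a, d, e }, { a, d, f }, { a, e, f }, { b, c, d }, { b, c, e }, { b, c, f }, { b, d, e }, { b, d, f }, { b, e, f }, { c, d, e }, { c, d, f }, { c, e, f }, { d, e, f }, { a, b, c, d }, { a, b, c, e }, { a, b, c, f }, { a, b, d, e }, { a, b, d, f }, { a, b, e, f }, { a, c, d, e }, { a, c, d, f }, { a, c, e, f }, { a, d, e, f }, { b, c, d, e }, { b, c, d, f }, { b, c, e, f }, { b, d, e, f }, { c, d, e, f }, { a, b, c, d, e }, { a, b, c, d, f }, { a, b, c, e, f }, { a, b, d, e, f }, { a, c, d, e, f }, { b, c, d, e, f }, Ω }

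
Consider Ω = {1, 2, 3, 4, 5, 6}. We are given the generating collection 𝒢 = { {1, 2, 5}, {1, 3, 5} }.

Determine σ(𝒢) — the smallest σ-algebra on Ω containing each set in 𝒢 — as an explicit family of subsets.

|σ(𝒢)| = 16.  σ(𝒢) = { {}, {2}, {3}, {1, 5}, {2, 3}, {4, 6}, {1, 2, 5}, {1, 3, 5}, {2, 4, 6}, {3, 4, 6}, {1, 2, 3, 5}, {1, 4, 5, 6}, {2, 3, 4, 6}, {1, 2, 4, 5, 6}, {1, 3, 4, 5, 6}, Ω }

Check:
Take S₀ = 𝒢 ∪ {∅, Ω} = { {}, {1, 2, 5}, {1, 3, 5}, Ω }.
Pass 1. New:
  {2, 4, 6}  = ᶜ of {1, 3, 5}
  {3, 4, 6}  = ᶜ of {1, 2, 5}
  {1, 2, 3, 5}  = {1, 3, 5} ∪ {1, 2, 5}
  (now 7)
Pass 2 (4 new):
  {4, 6}  = ᶜ of {1, 2, 3, 5}
  {2, 3, 4, 6}  = {2, 4, 6} ∪ {3, 4, 6}
  {1, 2, 4, 5, 6}  = {2, 4, 6} ∪ {1, 2, 5}
  {1, 3, 4, 5, 6}  = {1, 3, 5} ∪ {3, 4, 6}
  (now 11)
Pass 3: +3 →
  {2}  = ᶜ of {1, 3, 4, 5, 6}
  {3}  = ᶜ of {1, 2, 4, 5, 6}
  {1, 5}  = ᶜ of {2, 3, 4, 6}
  (now 14)
Pass 4: +2 →
  {2, 3}  = {3} ∪ {2}
  {1, 4, 5, 6}  = {1, 5} ∪ {4, 6}
  (now 16)
Pass 5: closed — nothing new.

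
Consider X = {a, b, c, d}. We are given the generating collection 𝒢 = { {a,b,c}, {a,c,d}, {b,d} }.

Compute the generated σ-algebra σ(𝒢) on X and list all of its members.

Begin from { {}, {b,d}, {a,b,c}, {a,c,d}, X } (that is, 𝒢 plus ∅ and X).
Pass 1: 3 new —
  {b}  = X∖{a,c,d}
  {d}  = X∖{a,b,c}
  {a,c}  = X∖{b,d}
Pass 2: stable.

σ(𝒢) = { {}, {b}, {d}, {a,c}, {b,d}, {a,b,c}, {a,c,d}, X }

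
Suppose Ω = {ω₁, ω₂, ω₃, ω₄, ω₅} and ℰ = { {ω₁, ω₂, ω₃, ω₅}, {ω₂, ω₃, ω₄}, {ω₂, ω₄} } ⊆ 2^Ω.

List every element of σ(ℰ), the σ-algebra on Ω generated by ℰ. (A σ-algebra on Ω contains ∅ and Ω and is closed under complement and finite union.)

|σ(ℰ)| = 16.  σ(ℰ) = { {}, {ω₂}, {ω₃}, {ω₄}, {ω₁, ω₅}, {ω₂, ω₃}, {ω₂, ω₄}, {ω₃, ω₄}, {ω₁, ω₂, ω₅}, {ω₁, ω₃, ω₅}, {ω₁, ω₄, ω₅}, {ω₂, ω₃, ω₄}, {ω₁, ω₂, ω₃, ω₅}, {ω₁, ω₂, ω₄, ω₅}, {ω₁, ω₃, ω₄, ω₅}, Ω }

Trace:
Start: ℰ ∪ {∅, Ω} = { {}, {ω₂, ω₄}, {ω₂, ω₃, ω₄}, {ω₁, ω₂, ω₃, ω₅}, Ω }.
Pass 1: +3 →
  {ω₄}  = ᶜ of {ω₁, ω₂, ω₃, ω₅}
  {ω₁, ω₅}  = ᶜ of {ω₂, ω₃, ω₄}
  {ω₁, ω₃, ω₅}  = ᶜ of {ω₂, ω₄}
  — 8 sets.
Pass 2: +3 →
  {ω₁, ω₄, ω₅}  = {ω₄} ∪ {ω₁, ω₅}
  {ω₁, ω₂, ω₄, ω₅}  = {ω₂, ω₄} ∪ {ω₁, ω₅}
  {ω₁, ω₃, ω₄, ω₅}  = {ω₄} ∪ {ω₁, ω₃, ω₅}
  — 11 sets.
Pass 3. New:
  {ω₂}  = ᶜ of {ω₁, ω₃, ω₄, ω₅}
  {ω₃}  = ᶜ of {ω₁, ω₂, ω₄, ω₅}
  {ω₂, ω₃}  = ᶜ of {ω₁, ω₄, ω₅}
  — 14 sets.
Pass 4 adds 2:
  {ω₃, ω₄}  = {ω₃} ∪ {ω₄}
  {ω₁, ω₂, ω₅}  = {ω₁, ω₅} ∪ {ω₂}
  — 16 sets.
Pass 5: stable.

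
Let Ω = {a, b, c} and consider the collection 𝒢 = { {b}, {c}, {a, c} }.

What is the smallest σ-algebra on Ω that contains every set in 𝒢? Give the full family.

Answer: σ(𝒢) = { ∅, {a}, {b}, {c}, {a, b}, {a, c}, {b, c}, Ω }

Check:
Take S₀ = 𝒢 ∪ {∅, Ω} = { ∅, {b}, {c}, {a, c}, Ω }.
Pass 1: 2 new —
  {a, b}  = Ω∖{c}
  {b, c}  = {c} ∪ {b}
Pass 2: 1 new —
  {a}  = Ω∖{b, c}
Pass 3: closed — nothing new.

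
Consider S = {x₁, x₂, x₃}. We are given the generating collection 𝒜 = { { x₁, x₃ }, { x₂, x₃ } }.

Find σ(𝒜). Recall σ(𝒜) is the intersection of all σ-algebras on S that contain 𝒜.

Answer: σ(𝒜) = { ∅, { x₁ }, { x₂ }, { x₃ }, { x₁, x₂ }, { x₁, x₃ }, { x₂, x₃ }, S }

Derivation:
Seed the family with 𝒜 together with ∅ and S: { ∅, { x₁, x₃ }, { x₂, x₃ }, S }.
Round 1. New:
  { x₁ }  = { x₂, x₃ }ᶜ
  { x₂ }  = { x₁, x₃ }ᶜ
Round 2 adds 1:
  { x₁, x₂ }  = { x₂ } ∪ { x₁ }
Round 3: +1 →
  { x₃ }  = { x₁, x₂ }ᶜ
Round 4: stable.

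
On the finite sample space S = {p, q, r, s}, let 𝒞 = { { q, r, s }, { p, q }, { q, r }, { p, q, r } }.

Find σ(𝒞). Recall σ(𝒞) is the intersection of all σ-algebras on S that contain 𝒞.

σ(𝒞) (16 sets): { ∅, { p }, { q }, { r }, { s }, { p, q }, { p, r }, { p, s }, { q, r }, { q, s }, { r, s }, { p, q, r }, { p, q, s }, { p, r, s }, { q, r, s }, S }

Trace:
Take S₀ = 𝒞 ∪ {∅, S} = { ∅, { p, q }, { q, r }, { p, q, r }, { q, r, s }, S }.
Pass 1: +4 →
  { p }  = { q, r, s }ᶜ
  { s }  = { p, q, r }ᶜ
  { p, s }  = { q, r }ᶜ
  { r, s }  = { p, q }ᶜ
  [10 total]
Pass 2: 2 new —
  { p, q, s }  = { p, q } ∪ { p, s }
  { p, r, s }  = { r, s } ∪ { p, s }
  [12 total]
Pass 3 adds 2:
  { q }  = { p, r, s }ᶜ
  { r }  = { p, q, s }ᶜ
  [14 total]
Pass 4: +2 →
  { p, r }  = { r } ∪ { p }
  { q, s }  = { s } ∪ { q }
  [16 total]
After Pass 5 the family is unchanged; done.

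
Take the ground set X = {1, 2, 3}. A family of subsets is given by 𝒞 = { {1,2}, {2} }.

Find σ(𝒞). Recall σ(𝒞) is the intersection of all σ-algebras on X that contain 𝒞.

Answer: σ(𝒞) = { {}, {1}, {2}, {3}, {1,2}, {1,3}, {2,3}, X }

Derivation:
Start: 𝒞 ∪ {∅, X} = { {}, {2}, {1,2}, X }.
Step 1 (2 new):
  {3}  = {1,2}ᶜ
  {1,3}  = {2}ᶜ
Step 2: +1 →
  {2,3}  = {3} ∪ {2}
Step 3. New:
  {1}  = {2,3}ᶜ
Step 4: closed — nothing new.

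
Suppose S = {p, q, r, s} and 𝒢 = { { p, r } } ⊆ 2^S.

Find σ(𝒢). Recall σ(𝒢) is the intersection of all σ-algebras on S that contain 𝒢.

|σ(𝒢)| = 4.  σ(𝒢) = { ∅, { p, r }, { q, s }, S }

Working:
Start: 𝒢 ∪ {∅, S} = { ∅, { p, r }, S }.
Iteration 1 adds 1:
  { q, s }  = ᶜ of { p, r }
Iteration 2: closed — nothing new.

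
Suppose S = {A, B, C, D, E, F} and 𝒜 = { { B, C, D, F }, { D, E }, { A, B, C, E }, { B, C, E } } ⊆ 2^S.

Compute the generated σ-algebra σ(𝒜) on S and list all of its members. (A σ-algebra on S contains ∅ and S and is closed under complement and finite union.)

|σ(𝒜)| = 32.  σ(𝒜) = { {  }, { A }, { D }, { E }, { F }, { A, D }, { A, E }, { A, F }, { B, C }, { D, E }, { D, F }, { E, F }, { A, B, C }, { A, D, E }, { A, D, F }, { A, E, F }, { B, C, D }, { B, C, E }, { B, C, F }, { D, E, F }, { A, B, C, D }, { A, B, C, E }, { A, B, C, F }, { A, D, E, F }, { B, C, D, E }, { B, C, D, F }, { B, C, E, F }, { A, B, C, D, E }, { A, B, C, D, F }, { A, B, C, E, F }, { B, C, D, E, F }, S }

Working:
Initial family (6 sets): { {  }, { D, E }, { B, C, E }, { A, B, C, E }, { B, C, D, F }, S }.
Round 1 adds 7:
  { A, E }  = S∖{ B, C, D, F }
  { D, F }  = S∖{ A, B, C, E }
  { A, D, F }  = S∖{ B, C, E }
  { A, B, C, F }  = S∖{ D, E }
  { B, C, D, E }  = { D, E } ∪ { B, C, E }
  { A, B, C, D, E }  = { D, E } ∪ { A, B, C, E }
  { B, C, D, E, F }  = { D, E } ∪ { B, C, D, F }
  |family| = 13
Round 2 (8 new):
  { A }  = S∖{ B, C, D, E, F }
  { F }  = S∖{ A, B, C, D, E }
  { A, F }  = S∖{ B, C, D, E }
  { A, D, E }  = { D, E } ∪ { A, E }
  { D, E, F }  = { D, E } ∪ { D, F }
  { A, D, E, F }  = { A, D, F } ∪ { D, E }
  { A, B, C, D, F }  = { A, D, F } ∪ { A, B, C, F }
  { A, B, C, E, F }  = { A, B, C, F } ∪ { B, C, E }
  |family| = 21
Round 3: 7 new —
  { D }  = S∖{ A, B, C, E, F }
  { E }  = S∖{ A, B, C, D, F }
  { B, C }  = S∖{ A, D, E, F }
  { A, B, C }  = S∖{ D, E, F }
  { A, E, F }  = { A, F } ∪ { A, E }
  { B, C, F }  = S∖{ A, D, E }
  { B, C, E, F }  = { F } ∪ { B, C, E }
  |family| = 28
Round 4 (4 new):
  { A, D }  = S∖{ B, C, E, F }
  { E, F }  = { F } ∪ { E }
  { B, C, D }  = S∖{ A, E, F }
  { A, B, C, D }  = { A, B, C } ∪ { D }
  |family| = 32
Round 5: closed — nothing new.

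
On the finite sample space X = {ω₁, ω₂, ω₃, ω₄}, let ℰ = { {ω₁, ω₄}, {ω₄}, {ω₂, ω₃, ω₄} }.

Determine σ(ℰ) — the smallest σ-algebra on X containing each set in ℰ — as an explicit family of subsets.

Answer: σ(ℰ) = { {}, {ω₁}, {ω₄}, {ω₁, ω₄}, {ω₂, ω₃}, {ω₁, ω₂, ω₃}, {ω₂, ω₃, ω₄}, X }

Trace:
Initial family (5 sets): { {}, {ω₄}, {ω₁, ω₄}, {ω₂, ω₃, ω₄}, X }.
Round 1: 3 new —
  {ω₁}  = X∖{ω₂, ω₃, ω₄}
  {ω₂, ω₃}  = X∖{ω₁, ω₄}
  {ω₁, ω₂, ω₃}  = X∖{ω₄}
  — 8 sets.
Round 2: closed — nothing new.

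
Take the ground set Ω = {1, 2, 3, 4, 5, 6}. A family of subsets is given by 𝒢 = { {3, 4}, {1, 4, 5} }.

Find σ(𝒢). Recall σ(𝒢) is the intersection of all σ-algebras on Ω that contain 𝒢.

σ(𝒢) (16 sets): { {}, {3}, {4}, {1, 5}, {2, 6}, {3, 4}, {1, 3, 5}, {1, 4, 5}, {2, 3, 6}, {2, 4, 6}, {1, 2, 5, 6}, {1, 3, 4, 5}, {2, 3, 4, 6}, {1, 2, 3, 5, 6}, {1, 2, 4, 5, 6}, Ω }

Trace:
Seed the family with 𝒢 together with ∅ and Ω: { {}, {3, 4}, {1, 4, 5}, Ω }.
Step 1 (3 new):
  {2, 3, 6}  = {1, 4, 5}ᶜ
  {1, 2, 5, 6}  = {3, 4}ᶜ
  {1, 3, 4, 5}  = {3, 4} ∪ {1, 4, 5}
Step 2 adds 4:
  {2, 6}  = {1, 3, 4, 5}ᶜ
  {2, 3, 4, 6}  = {3, 4} ∪ {2, 3, 6}
  {1, 2, 3, 5, 6}  = {2, 3, 6} ∪ {1, 2, 5, 6}
  {1, 2, 4, 5, 6}  = {1, 4, 5} ∪ {1, 2, 5, 6}
Step 3 (3 new):
  {3}  = {1, 2, 4, 5, 6}ᶜ
  {4}  = {1, 2, 3, 5, 6}ᶜ
  {1, 5}  = {2, 3, 4, 6}ᶜ
Step 4. New:
  {1, 3, 5}  = {3} ∪ {1, 5}
  {2, 4, 6}  = {4} ∪ {2, 6}
After Step 5 the family is unchanged; done.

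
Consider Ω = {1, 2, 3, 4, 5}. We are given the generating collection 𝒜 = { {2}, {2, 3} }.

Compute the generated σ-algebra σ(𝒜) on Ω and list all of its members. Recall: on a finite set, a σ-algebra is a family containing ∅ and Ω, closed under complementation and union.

Seed the family with 𝒜 together with ∅ and Ω: { {}, {2}, {2, 3}, Ω }.
Round 1. New:
  {1, 4, 5}  = ᶜ of {2, 3}
  {1, 3, 4, 5}  = ᶜ of {2}
Round 2: 1 new —
  {1, 2, 4, 5}  = {1, 4, 5} ∪ {2}
Round 3: 1 new —
  {3}  = ᶜ of {1, 2, 4, 5}
Round 4: stable.

σ(𝒜) = { {}, {2}, {3}, {2, 3}, {1, 4, 5}, {1, 2, 4, 5}, {1, 3, 4, 5}, Ω }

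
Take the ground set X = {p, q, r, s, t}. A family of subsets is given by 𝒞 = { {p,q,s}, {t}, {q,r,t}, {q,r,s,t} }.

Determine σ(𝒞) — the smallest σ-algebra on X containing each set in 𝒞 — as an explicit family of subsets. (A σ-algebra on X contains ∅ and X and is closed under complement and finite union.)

Start: 𝒞 ∪ {∅, X} = { ∅, {t}, {p,q,s}, {q,r,t}, {q,r,s,t}, X }.
Iteration 1: 5 new —
  {p}  = {q,r,s,t}ᶜ
  {p,s}  = {q,r,t}ᶜ
  {r,t}  = {p,q,s}ᶜ
  {p,q,r,s}  = {t}ᶜ
  {p,q,s,t}  = {p,q,s} ∪ {t}
  [11 total]
Iteration 2: 6 new —
  {r}  = {p,q,s,t}ᶜ
  {p,t}  = {t} ∪ {p}
  {p,r,t}  = {r,t} ∪ {p}
  {p,s,t}  = {t} ∪ {p,s}
  {p,q,r,t}  = {q,r,t} ∪ {p}
  {p,r,s,t}  = {p,s} ∪ {r,t}
  [17 total]
Iteration 3: 7 new —
  {q}  = {p,r,s,t}ᶜ
  {s}  = {p,q,r,t}ᶜ
  {p,r}  = {r} ∪ {p}
  {q,r}  = {p,s,t}ᶜ
  {q,s}  = {p,r,t}ᶜ
  {p,r,s}  = {r} ∪ {p,s}
  {q,r,s}  = {p,t}ᶜ
  [24 total]
Iteration 4 adds 8:
  {p,q}  = {q} ∪ {p}
  {q,t}  = {p,r,s}ᶜ
  {r,s}  = {r} ∪ {s}
  {s,t}  = {t} ∪ {s}
  {p,q,r}  = {q} ∪ {p,r}
  {p,q,t}  = {q} ∪ {p,t}
  {q,s,t}  = {p,r}ᶜ
  {r,s,t}  = {s} ∪ {r,t}
  [32 total]
Iteration 5: no new sets; the family is a σ-algebra.

Hence σ(𝒞) has 32 members: { ∅, {p}, {q}, {r}, {s}, {t}, {p,q}, {p,r}, {p,s}, {p,t}, {q,r}, {q,s}, {q,t}, {r,s}, {r,t}, {s,t}, {p,q,r}, {p,q,s}, {p,q,t}, {p,r,s}, {p,r,t}, {p,s,t}, {q,r,s}, {q,r,t}, {q,s,t}, {r,s,t}, {p,q,r,s}, {p,q,r,t}, {p,q,s,t}, {p,r,s,t}, {q,r,s,t}, X }.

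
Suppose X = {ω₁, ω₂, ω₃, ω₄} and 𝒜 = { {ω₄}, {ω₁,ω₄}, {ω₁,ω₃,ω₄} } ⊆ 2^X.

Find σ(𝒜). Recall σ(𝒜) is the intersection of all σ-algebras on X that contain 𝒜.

Begin from { {}, {ω₄}, {ω₁,ω₄}, {ω₁,ω₃,ω₄}, X } (that is, 𝒜 plus ∅ and X).
Pass 1. New:
  {ω₂}  = X∖{ω₁,ω₃,ω₄}
  {ω₂,ω₃}  = X∖{ω₁,ω₄}
  {ω₁,ω₂,ω₃}  = X∖{ω₄}
Pass 2 adds 3:
  {ω₂,ω₄}  = {ω₄} ∪ {ω₂}
  {ω₁,ω₂,ω₄}  = {ω₂} ∪ {ω₁,ω₄}
  {ω₂,ω₃,ω₄}  = {ω₄} ∪ {ω₂,ω₃}
Pass 3 (3 new):
  {ω₁}  = X∖{ω₂,ω₃,ω₄}
  {ω₃}  = X∖{ω₁,ω₂,ω₄}
  {ω₁,ω₃}  = X∖{ω₂,ω₄}
Pass 4: 2 new —
  {ω₁,ω₂}  = {ω₂} ∪ {ω₁}
  {ω₃,ω₄}  = {ω₃} ∪ {ω₄}
After Pass 5 the family is unchanged; done.

Therefore σ(𝒜) = { {}, {ω₁}, {ω₂}, {ω₃}, {ω₄}, {ω₁,ω₂}, {ω₁,ω₃}, {ω₁,ω₄}, {ω₂,ω₃}, {ω₂,ω₄}, {ω₃,ω₄}, {ω₁,ω₂,ω₃}, {ω₁,ω₂,ω₄}, {ω₁,ω₃,ω₄}, {ω₂,ω₃,ω₄}, X } (|σ(𝒜)| = 16).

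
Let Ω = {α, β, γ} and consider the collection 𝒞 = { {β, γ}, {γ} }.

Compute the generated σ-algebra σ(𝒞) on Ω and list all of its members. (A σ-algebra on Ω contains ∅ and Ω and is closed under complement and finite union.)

|σ(𝒞)| = 8.  σ(𝒞) = { {}, {α}, {β}, {γ}, {α, β}, {α, γ}, {β, γ}, Ω }

Check:
Take S₀ = 𝒞 ∪ {∅, Ω} = { {}, {γ}, {β, γ}, Ω }.
Round 1: 2 new —
  {α}  = Ω∖{β, γ}
  {α, β}  = Ω∖{γ}
  — 6 sets.
Round 2: 1 new —
  {α, γ}  = {γ} ∪ {α}
  — 7 sets.
Round 3. New:
  {β}  = Ω∖{α, γ}
  — 8 sets.
Round 4: already closed under ᶜ and ∪.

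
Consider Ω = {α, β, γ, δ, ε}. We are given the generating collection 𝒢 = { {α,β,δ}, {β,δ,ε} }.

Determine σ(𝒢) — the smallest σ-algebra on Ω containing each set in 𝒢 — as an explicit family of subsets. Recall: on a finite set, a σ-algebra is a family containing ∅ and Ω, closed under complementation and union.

Answer: σ(𝒢) = { {}, {α}, {γ}, {ε}, {α,γ}, {α,ε}, {β,δ}, {γ,ε}, {α,β,δ}, {α,γ,ε}, {β,γ,δ}, {β,δ,ε}, {α,β,γ,δ}, {α,β,δ,ε}, {β,γ,δ,ε}, Ω }

Working:
Initial family (4 sets): { {}, {α,β,δ}, {β,δ,ε}, Ω }.
Iteration 1. New:
  {α,γ}  = ᶜ of {β,δ,ε}
  {γ,ε}  = ᶜ of {α,β,δ}
  {α,β,δ,ε}  = {α,β,δ} ∪ {β,δ,ε}
  |family| = 7
Iteration 2 (4 new):
  {γ}  = ᶜ of {α,β,δ,ε}
  {α,γ,ε}  = {α,γ} ∪ {γ,ε}
  {α,β,γ,δ}  = {α,γ} ∪ {α,β,δ}
  {β,γ,δ,ε}  = {γ,ε} ∪ {β,δ,ε}
  |family| = 11
Iteration 3 adds 3:
  {α}  = ᶜ of {β,γ,δ,ε}
  {ε}  = ᶜ of {α,β,γ,δ}
  {β,δ}  = ᶜ of {α,γ,ε}
  |family| = 14
Iteration 4: +2 →
  {α,ε}  = {ε} ∪ {α}
  {β,γ,δ}  = {γ} ∪ {β,δ}
  |family| = 16
After Iteration 5 the family is unchanged; done.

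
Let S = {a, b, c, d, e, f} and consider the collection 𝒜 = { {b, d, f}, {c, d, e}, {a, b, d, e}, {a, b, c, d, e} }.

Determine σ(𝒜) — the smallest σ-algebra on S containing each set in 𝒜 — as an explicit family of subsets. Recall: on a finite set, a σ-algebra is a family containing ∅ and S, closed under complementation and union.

Answer: σ(𝒜) = { ∅, {a}, {b}, {c}, {d}, {e}, {f}, {a, b}, {a, c}, {a, d}, {a, e}, {a, f}, {b, c}, {b, d}, {b, e}, {b, f}, {c, d}, {c, e}, {c, f}, {d, e}, {d, f}, {e, f}, {a, b, c}, {a, b, d}, {a, b, e}, {a, b, f}, {a, c, d}, {a, c, e}, {a, c, f}, {a, d, e}, {a, d, f}, {a, e, f}, {b, c, d}, {b, c, e}, {b, c, f}, {b, d, e}, {b, d, f}, {b, e, f}, {c, d, e}, {c, d, f}, {c, e, f}, {d, e, f}, {a, b, c, d}, {a, b, c, e}, {a, b, c, f}, {a, b, d, e}, {a, b, d, f}, {a, b, e, f}, {a, c, d, e}, {a, c, d, f}, {a, c, e, f}, {a, d, e, f}, {b, c, d, e}, {b, c, d, f}, {b, c, e, f}, {b, d, e, f}, {c, d, e, f}, {a, b, c, d, e}, {a, b, c, d, f}, {a, b, c, e, f}, {a, b, d, e, f}, {a, c, d, e, f}, {b, c, d, e, f}, S }

Derivation:
Take S₀ = 𝒜 ∪ {∅, S} = { ∅, {b, d, f}, {c, d, e}, {a, b, d, e}, {a, b, c, d, e}, S }.
Iteration 1 (6 new):
  {f}  = complement {a, b, c, d, e}
  {c, f}  = complement {a, b, d, e}
  {a, b, f}  = complement {c, d, e}
  {a, c, e}  = complement {b, d, f}
  {a, b, d, e, f}  = {b, d, f} ∪ {a, b, d, e}
  {b, c, d, e, f}  = {b, d, f} ∪ {c, d, e}
  — 12 sets.
Iteration 2. New:
  {a}  = complement {b, c, d, e, f}
  {c}  = complement {a, b, d, e, f}
  {a, b, c, f}  = {c, f} ∪ {a, b, f}
  {a, b, d, f}  = {b, d, f} ∪ {a, b, f}
  {a, c, d, e}  = {c, d, e} ∪ {a, c, e}
  {a, c, e, f}  = {a, c, e} ∪ {f}
  {b, c, d, f}  = {b, d, f} ∪ {c, f}
  {c, d, e, f}  = {c, d, e} ∪ {f}
  {a, b, c, e, f}  = {a, c, e} ∪ {a, b, f}
  — 21 sets.
Iteration 3: 12 new —
  {d}  = complement {a, b, c, e, f}
  {a, b}  = complement {c, d, e, f}
  {a, c}  = {c} ∪ {a}
  {a, e}  = complement {b, c, d, f}
  {a, f}  = {f} ∪ {a}
  {b, d}  = complement {a, c, e, f}
  {b, f}  = complement {a, c, d, e}
  {c, e}  = complement {a, b, d, f}
  {d, e}  = complement {a, b, c, f}
  {a, c, f}  = {c, f} ∪ {a}
  {a, b, c, d, f}  = {b, d, f} ∪ {a, b, c, f}
  {a, c, d, e, f}  = {c, d, e} ∪ {a, c, e, f}
  — 33 sets.
Iteration 4 adds 26:
  {b}  = complement {a, c, d, e, f}
  {e}  = complement {a, b, c, d, f}
  {a, d}  = {a} ∪ {d}
  {c, d}  = {c} ∪ {d}
  {d, f}  = {f} ∪ {d}
  {a, b, c}  = {a, b} ∪ {c}
  {a, b, d}  = {a, b} ∪ {d}
  {a, b, e}  = {a, b} ∪ {a, e}
  {a, c, d}  = {a, c} ∪ {d}
  {a, d, e}  = {a} ∪ {d, e}
  {a, d, f}  = {a, f} ∪ {d}
  {a, e, f}  = {a, f} ∪ {a, e}
  {b, c, d}  = {c} ∪ {b, d}
  {b, c, f}  = {b, f} ∪ {c}
  {b, d, e}  = complement {a, c, f}
  {c, d, f}  = {c, f} ∪ {d}
  {c, e, f}  = {f} ∪ {c, e}
  {d, e, f}  = {f} ∪ {d, e}
  {a, b, c, d}  = {a, c} ∪ {b, d}
  {a, b, c, e}  = {a, b} ∪ {a, c, e}
  {a, b, e, f}  = {b, f} ∪ {a, e}
  {a, c, d, f}  = {a, c, f} ∪ {d}
  {a, d, e, f}  = {a, f} ∪ {d, e}
  {b, c, d, e}  = complement {a, f}
  {b, c, e, f}  = {b, f} ∪ {c, e}
  {b, d, e, f}  = complement {a, c}
  — 59 sets.
Iteration 5 adds 5:
  {b, c}  = complement {a, d, e, f}
  {b, e}  = complement {a, c, d, f}
  {e, f}  = complement {a, b, c, d}
  {b, c, e}  = complement {a, d, f}
  {b, e, f}  = complement {a, c, d}
  — 64 sets.
Iteration 6: closed — nothing new.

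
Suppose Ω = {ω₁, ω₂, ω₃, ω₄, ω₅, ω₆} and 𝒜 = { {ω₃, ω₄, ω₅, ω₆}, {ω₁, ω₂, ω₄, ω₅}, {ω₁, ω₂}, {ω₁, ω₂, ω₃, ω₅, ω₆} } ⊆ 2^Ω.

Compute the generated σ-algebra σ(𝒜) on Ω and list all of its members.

Take S₀ = 𝒜 ∪ {∅, Ω} = { {}, {ω₁, ω₂}, {ω₁, ω₂, ω₄, ω₅}, {ω₃, ω₄, ω₅, ω₆}, {ω₁, ω₂, ω₃, ω₅, ω₆}, Ω }.
Step 1. New:
  {ω₄}  = ᶜ of {ω₁, ω₂, ω₃, ω₅, ω₆}
  {ω₃, ω₆}  = ᶜ of {ω₁, ω₂, ω₄, ω₅}
  — 8 sets.
Step 2: +3 →
  {ω₁, ω₂, ω₄}  = {ω₄} ∪ {ω₁, ω₂}
  {ω₃, ω₄, ω₆}  = {ω₄} ∪ {ω₃, ω₆}
  {ω₁, ω₂, ω₃, ω₆}  = {ω₁, ω₂} ∪ {ω₃, ω₆}
  — 11 sets.
Step 3: 4 new —
  {ω₄, ω₅}  = ᶜ of {ω₁, ω₂, ω₃, ω₆}
  {ω₁, ω₂, ω₅}  = ᶜ of {ω₃, ω₄, ω₆}
  {ω₃, ω₅, ω₆}  = ᶜ of {ω₁, ω₂, ω₄}
  {ω₁, ω₂, ω₃, ω₄, ω₆}  = {ω₁, ω₂, ω₃, ω₆} ∪ {ω₄}
  — 15 sets.
Step 4 (1 new):
  {ω₅}  = ᶜ of {ω₁, ω₂, ω₃, ω₄, ω₆}
  — 16 sets.
Step 5: stable.

Hence σ(𝒜) has 16 members: { {}, {ω₄}, {ω₅}, {ω₁, ω₂}, {ω₃, ω₆}, {ω₄, ω₅}, {ω₁, ω₂, ω₄}, {ω₁, ω₂, ω₅}, {ω₃, ω₄, ω₆}, {ω₃, ω₅, ω₆}, {ω₁, ω₂, ω₃, ω₆}, {ω₁, ω₂, ω₄, ω₅}, {ω₃, ω₄, ω₅, ω₆}, {ω₁, ω₂, ω₃, ω₄, ω₆}, {ω₁, ω₂, ω₃, ω₅, ω₆}, Ω }.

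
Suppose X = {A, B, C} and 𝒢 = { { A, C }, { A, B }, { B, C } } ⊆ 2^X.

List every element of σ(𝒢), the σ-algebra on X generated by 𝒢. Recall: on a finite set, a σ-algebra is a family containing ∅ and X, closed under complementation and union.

Take S₀ = 𝒢 ∪ {∅, X} = { ∅, { A, B }, { A, C }, { B, C }, X }.
Iteration 1 (3 new):
  { A }  = X∖{ B, C }
  { B }  = X∖{ A, C }
  { C }  = X∖{ A, B }
Iteration 2: already closed under ᶜ and ∪.

Therefore σ(𝒢) = { ∅, { A }, { B }, { C }, { A, B }, { A, C }, { B, C }, X } (|σ(𝒢)| = 8).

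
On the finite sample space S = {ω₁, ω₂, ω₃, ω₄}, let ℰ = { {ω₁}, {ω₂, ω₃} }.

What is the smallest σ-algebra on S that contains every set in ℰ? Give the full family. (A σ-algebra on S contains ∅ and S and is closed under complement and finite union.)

|σ(ℰ)| = 8.  σ(ℰ) = { ∅, {ω₁}, {ω₄}, {ω₁, ω₄}, {ω₂, ω₃}, {ω₁, ω₂, ω₃}, {ω₂, ω₃, ω₄}, S }

Working:
Seed the family with ℰ together with ∅ and S: { ∅, {ω₁}, {ω₂, ω₃}, S }.
Iteration 1 (3 new):
  {ω₁, ω₄}  = complement {ω₂, ω₃}
  {ω₁, ω₂, ω₃}  = {ω₂, ω₃} ∪ {ω₁}
  {ω₂, ω₃, ω₄}  = complement {ω₁}
Iteration 2. New:
  {ω₄}  = complement {ω₁, ω₂, ω₃}
Iteration 3: stable.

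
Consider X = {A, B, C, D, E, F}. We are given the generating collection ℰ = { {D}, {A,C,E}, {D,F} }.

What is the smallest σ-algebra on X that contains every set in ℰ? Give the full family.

σ(ℰ) (16 sets): { {}, {B}, {D}, {F}, {B,D}, {B,F}, {D,F}, {A,C,E}, {B,D,F}, {A,B,C,E}, {A,C,D,E}, {A,C,E,F}, {A,B,C,D,E}, {A,B,C,E,F}, {A,C,D,E,F}, X }

Working:
Begin from { {}, {D}, {D,F}, {A,C,E}, X } (that is, ℰ plus ∅ and X).
Round 1: +5 →
  {B,D,F}  = complement {A,C,E}
  {A,B,C,E}  = complement {D,F}
  {A,C,D,E}  = {D} ∪ {A,C,E}
  {A,B,C,E,F}  = complement {D}
  {A,C,D,E,F}  = {A,C,E} ∪ {D,F}
  [10 total]
Round 2: +3 →
  {B}  = complement {A,C,D,E,F}
  {B,F}  = complement {A,C,D,E}
  {A,B,C,D,E}  = {A,C,D,E} ∪ {A,B,C,E}
  [13 total]
Round 3: +2 →
  {F}  = complement {A,B,C,D,E}
  {B,D}  = {D} ∪ {B}
  [15 total]
Round 4 (1 new):
  {A,C,E,F}  = complement {B,D}
  [16 total]
After Round 5 the family is unchanged; done.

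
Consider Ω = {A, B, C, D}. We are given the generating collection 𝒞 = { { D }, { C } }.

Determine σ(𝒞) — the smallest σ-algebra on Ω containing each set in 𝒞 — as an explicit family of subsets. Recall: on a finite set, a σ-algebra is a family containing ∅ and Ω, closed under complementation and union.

Initial family (4 sets): { {  }, { C }, { D }, Ω }.
Iteration 1 (3 new):
  { C, D }  = { C } ∪ { D }
  { A, B, C }  = { D }ᶜ
  { A, B, D }  = { C }ᶜ
  [7 total]
Iteration 2 adds 1:
  { A, B }  = { C, D }ᶜ
  [8 total]
Iteration 3: no new sets; the family is a σ-algebra.

|σ(𝒞)| = 8.  σ(𝒞) = { {  }, { C }, { D }, { A, B }, { C, D }, { A, B, C }, { A, B, D }, Ω }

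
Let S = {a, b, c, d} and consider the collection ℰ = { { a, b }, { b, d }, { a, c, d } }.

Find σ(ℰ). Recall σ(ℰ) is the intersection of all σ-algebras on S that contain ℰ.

|σ(ℰ)| = 16.  σ(ℰ) = { ∅, { a }, { b }, { c }, { d }, { a, b }, { a, c }, { a, d }, { b, c }, { b, d }, { c, d }, { a, b, c }, { a, b, d }, { a, c, d }, { b, c, d }, S }

Derivation:
Take S₀ = ℰ ∪ {∅, S} = { ∅, { a, b }, { b, d }, { a, c, d }, S }.
Step 1. New:
  { b }  = complement { a, c, d }
  { a, c }  = complement { b, d }
  { c, d }  = complement { a, b }
  { a, b, d }  = { a, b } ∪ { b, d }
Step 2 (3 new):
  { c }  = complement { a, b, d }
  { a, b, c }  = { a, b } ∪ { a, c }
  { b, c, d }  = { c, d } ∪ { b }
Step 3. New:
  { a }  = complement { b, c, d }
  { d }  = complement { a, b, c }
  { b, c }  = { c } ∪ { b }
Step 4: +1 →
  { a, d }  = complement { b, c }
Step 5: no new sets; the family is a σ-algebra.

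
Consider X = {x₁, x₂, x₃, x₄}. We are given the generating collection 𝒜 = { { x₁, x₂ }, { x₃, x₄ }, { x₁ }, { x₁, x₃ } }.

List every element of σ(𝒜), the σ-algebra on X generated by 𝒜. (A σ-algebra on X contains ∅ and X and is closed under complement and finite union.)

Begin from { {}, { x₁ }, { x₁, x₂ }, { x₁, x₃ }, { x₃, x₄ }, X } (that is, 𝒜 plus ∅ and X).
Step 1. New:
  { x₂, x₄ }  = X∖{ x₁, x₃ }
  { x₁, x₂, x₃ }  = { x₁, x₂ } ∪ { x₁, x₃ }
  { x₁, x₃, x₄ }  = { x₃, x₄ } ∪ { x₁, x₃ }
  { x₂, x₃, x₄ }  = X∖{ x₁ }
  [10 total]
Step 2: +3 →
  { x₂ }  = X∖{ x₁, x₃, x₄ }
  { x₄ }  = X∖{ x₁, x₂, x₃ }
  { x₁, x₂, x₄ }  = { x₁, x₂ } ∪ { x₂, x₄ }
  [13 total]
Step 3: 2 new —
  { x₃ }  = X∖{ x₁, x₂, x₄ }
  { x₁, x₄ }  = { x₄ } ∪ { x₁ }
  [15 total]
Step 4: 1 new —
  { x₂, x₃ }  = X∖{ x₁, x₄ }
  [16 total]
Step 5 adds nothing — fixpoint reached.

Hence σ(𝒜) has 16 members: { {}, { x₁ }, { x₂ }, { x₃ }, { x₄ }, { x₁, x₂ }, { x₁, x₃ }, { x₁, x₄ }, { x₂, x₃ }, { x₂, x₄ }, { x₃, x₄ }, { x₁, x₂, x₃ }, { x₁, x₂, x₄ }, { x₁, x₃, x₄ }, { x₂, x₃, x₄ }, X }.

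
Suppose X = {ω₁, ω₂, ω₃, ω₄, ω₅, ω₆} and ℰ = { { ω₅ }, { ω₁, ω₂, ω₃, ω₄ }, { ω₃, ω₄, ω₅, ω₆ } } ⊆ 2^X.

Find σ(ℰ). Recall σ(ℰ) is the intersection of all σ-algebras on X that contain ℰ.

Seed the family with ℰ together with ∅ and X: { {}, { ω₅ }, { ω₁, ω₂, ω₃, ω₄ }, { ω₃, ω₄, ω₅, ω₆ }, X }.
Pass 1 (4 new):
  { ω₁, ω₂ }  = X∖{ ω₃, ω₄, ω₅, ω₆ }
  { ω₅, ω₆ }  = X∖{ ω₁, ω₂, ω₃, ω₄ }
  { ω₁, ω₂, ω₃, ω₄, ω₅ }  = { ω₁, ω₂, ω₃, ω₄ } ∪ { ω₅ }
  { ω₁, ω₂, ω₃, ω₄, ω₆ }  = X∖{ ω₅ }
  (now 9)
Pass 2 adds 3:
  { ω₆ }  = X∖{ ω₁, ω₂, ω₃, ω₄, ω₅ }
  { ω₁, ω₂, ω₅ }  = { ω₁, ω₂ } ∪ { ω₅ }
  { ω₁, ω₂, ω₅, ω₆ }  = { ω₅, ω₆ } ∪ { ω₁, ω₂ }
  (now 12)
Pass 3: 3 new —
  { ω₃, ω₄ }  = X∖{ ω₁, ω₂, ω₅, ω₆ }
  { ω₁, ω₂, ω₆ }  = { ω₁, ω₂ } ∪ { ω₆ }
  { ω₃, ω₄, ω₆ }  = X∖{ ω₁, ω₂, ω₅ }
  (now 15)
Pass 4 adds 1:
  { ω₃, ω₄, ω₅ }  = X∖{ ω₁, ω₂, ω₆ }
  (now 16)
Pass 5 adds nothing — fixpoint reached.

σ(ℰ) = { {}, { ω₅ }, { ω₆ }, { ω₁, ω₂ }, { ω₃, ω₄ }, { ω₅, ω₆ }, { ω₁, ω₂, ω₅ }, { ω₁, ω₂, ω₆ }, { ω₃, ω₄, ω₅ }, { ω₃, ω₄, ω₆ }, { ω₁, ω₂, ω₃, ω₄ }, { ω₁, ω₂, ω₅, ω₆ }, { ω₃, ω₄, ω₅, ω₆ }, { ω₁, ω₂, ω₃, ω₄, ω₅ }, { ω₁, ω₂, ω₃, ω₄, ω₆ }, X }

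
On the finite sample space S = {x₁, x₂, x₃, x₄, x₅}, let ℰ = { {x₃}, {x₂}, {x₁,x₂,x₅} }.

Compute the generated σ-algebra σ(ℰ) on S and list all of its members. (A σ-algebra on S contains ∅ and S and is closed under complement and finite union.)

Answer: σ(ℰ) = { ∅, {x₂}, {x₃}, {x₄}, {x₁,x₅}, {x₂,x₃}, {x₂,x₄}, {x₃,x₄}, {x₁,x₂,x₅}, {x₁,x₃,x₅}, {x₁,x₄,x₅}, {x₂,x₃,x₄}, {x₁,x₂,x₃,x₅}, {x₁,x₂,x₄,x₅}, {x₁,x₃,x₄,x₅}, S }

Trace:
Initial family (5 sets): { ∅, {x₂}, {x₃}, {x₁,x₂,x₅}, S }.
Iteration 1 adds 5:
  {x₂,x₃}  = {x₃} ∪ {x₂}
  {x₃,x₄}  = S∖{x₁,x₂,x₅}
  {x₁,x₂,x₃,x₅}  = {x₃} ∪ {x₁,x₂,x₅}
  {x₁,x₂,x₄,x₅}  = S∖{x₃}
  {x₁,x₃,x₄,x₅}  = S∖{x₂}
  |family| = 10
Iteration 2 (3 new):
  {x₄}  = S∖{x₁,x₂,x₃,x₅}
  {x₁,x₄,x₅}  = S∖{x₂,x₃}
  {x₂,x₃,x₄}  = {x₃,x₄} ∪ {x₂}
  |family| = 13
Iteration 3: 2 new —
  {x₁,x₅}  = S∖{x₂,x₃,x₄}
  {x₂,x₄}  = {x₄} ∪ {x₂}
  |family| = 15
Iteration 4 (1 new):
  {x₁,x₃,x₅}  = S∖{x₂,x₄}
  |family| = 16
After Iteration 5 the family is unchanged; done.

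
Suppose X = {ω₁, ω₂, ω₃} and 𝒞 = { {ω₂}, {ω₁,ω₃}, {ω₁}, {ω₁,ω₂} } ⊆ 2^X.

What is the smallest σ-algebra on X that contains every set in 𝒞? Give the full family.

Start: 𝒞 ∪ {∅, X} = { {}, {ω₁}, {ω₂}, {ω₁,ω₂}, {ω₁,ω₃}, X }.
Step 1: +2 →
  {ω₃}  = complement {ω₁,ω₂}
  {ω₂,ω₃}  = complement {ω₁}
  — 8 sets.
After Step 2 the family is unchanged; done.

Hence σ(𝒞) has 8 members: { {}, {ω₁}, {ω₂}, {ω₃}, {ω₁,ω₂}, {ω₁,ω₃}, {ω₂,ω₃}, X }.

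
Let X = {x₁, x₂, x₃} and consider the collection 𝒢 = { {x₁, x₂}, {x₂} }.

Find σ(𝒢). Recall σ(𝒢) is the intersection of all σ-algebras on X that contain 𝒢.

Seed the family with 𝒢 together with ∅ and X: { ∅, {x₂}, {x₁, x₂}, X }.
Iteration 1: 2 new —
  {x₃}  = complement {x₁, x₂}
  {x₁, x₃}  = complement {x₂}
Iteration 2: 1 new —
  {x₂, x₃}  = {x₃} ∪ {x₂}
Iteration 3: +1 →
  {x₁}  = complement {x₂, x₃}
Iteration 4: closed — nothing new.

Therefore σ(𝒢) = { ∅, {x₁}, {x₂}, {x₃}, {x₁, x₂}, {x₁, x₃}, {x₂, x₃}, X } (|σ(𝒢)| = 8).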